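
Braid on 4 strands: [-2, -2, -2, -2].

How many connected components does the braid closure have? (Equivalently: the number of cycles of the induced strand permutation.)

4

Derivation:
Track the strand permutation on 4 strands, starting from identity.
  step 1: s2^-1 swaps positions 2,3 -> [1 3 2 4]
  step 2: s2^-1 swaps positions 2,3 -> [1 2 3 4]
  step 3: s2^-1 swaps positions 2,3 -> [1 3 2 4]
  step 4: s2^-1 swaps positions 2,3 -> [1 2 3 4]
Final permutation (position -> original strand): [1 2 3 4]
Closure components = cycle count of this permutation = 4.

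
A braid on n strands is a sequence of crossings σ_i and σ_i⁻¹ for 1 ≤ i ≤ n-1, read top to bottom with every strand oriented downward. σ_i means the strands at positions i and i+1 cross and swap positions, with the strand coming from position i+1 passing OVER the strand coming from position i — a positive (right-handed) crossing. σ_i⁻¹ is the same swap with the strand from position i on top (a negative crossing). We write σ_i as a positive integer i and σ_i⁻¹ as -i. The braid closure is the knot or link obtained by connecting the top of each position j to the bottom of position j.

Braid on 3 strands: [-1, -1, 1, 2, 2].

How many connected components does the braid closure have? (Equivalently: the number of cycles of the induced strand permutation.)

Track the strand permutation on 3 strands, starting from identity.
  step 1: s1^-1 swaps positions 1,2 -> [2 1 3]
  step 2: s1^-1 swaps positions 1,2 -> [1 2 3]
  step 3: s1 swaps positions 1,2 -> [2 1 3]
  step 4: s2 swaps positions 2,3 -> [2 3 1]
  step 5: s2 swaps positions 2,3 -> [2 1 3]
Final permutation (position -> original strand): [2 1 3]
Closure components = cycle count of this permutation = 2.

Answer: 2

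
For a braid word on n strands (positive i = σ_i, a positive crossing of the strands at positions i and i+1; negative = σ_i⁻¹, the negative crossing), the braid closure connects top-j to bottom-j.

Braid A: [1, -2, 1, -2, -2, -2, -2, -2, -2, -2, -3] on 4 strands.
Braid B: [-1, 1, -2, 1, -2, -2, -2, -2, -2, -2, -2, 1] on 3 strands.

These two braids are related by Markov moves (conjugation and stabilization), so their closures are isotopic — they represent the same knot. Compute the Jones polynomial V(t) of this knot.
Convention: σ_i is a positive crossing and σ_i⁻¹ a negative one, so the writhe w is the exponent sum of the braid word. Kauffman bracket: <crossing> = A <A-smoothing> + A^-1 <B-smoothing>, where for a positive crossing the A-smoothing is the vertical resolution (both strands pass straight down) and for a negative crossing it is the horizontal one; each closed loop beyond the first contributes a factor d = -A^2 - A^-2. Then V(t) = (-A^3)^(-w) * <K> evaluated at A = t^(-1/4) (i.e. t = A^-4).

t^-1 - t^-2 + 2*t^-3 - 2*t^-4 + 3*t^-5 - 3*t^-6 + 3*t^-7 - 3*t^-8 + 2*t^-9 - 2*t^-10 + t^-11

Derivation:
Markov-equivalent braids have isotopic closures, hence identical knot invariants. Strip the Markov moves from each word to reach a common short braid β, then compute V(t) once on β.
Braid A: s1 s2^-1 s1 s2^-1 s2^-1 s2^-1 s2^-1 s2^-1 s2^-1 s2^-1 s3^-1 on 4 strands reduces by inverse Markov moves (closure unchanged at each step):
  Destabilize: the word has the form β·s3^-1 where s3^-1 occurs only as the final letter (β ∈ B_3); drop it and the last strand → 3 strands.
Reduced to β = s1 s2^-1 s1 s2^-1 s2^-1 s2^-1 s2^-1 s2^-1 s2^-1 s2^-1 on 3 strands, 10 crossings.
Braid B: s1^-1 s1 s2^-1 s1 s2^-1 s2^-1 s2^-1 s2^-1 s2^-1 s2^-1 s2^-1 s1 on 3 strands reduces by inverse Markov moves (closure unchanged at each step):
  Deconjugate: the word is γ·β·γ⁻¹ with γ = s1^-1 (prefix) and γ⁻¹ = s1 (suffix); strip both.
Reduced to β = s1 s2^-1 s1 s2^-1 s2^-1 s2^-1 s2^-1 s2^-1 s2^-1 s2^-1 on 3 strands, 10 crossings.
Both give the same β = s1 s2^-1 s1 s2^-1 s2^-1 s2^-1 s2^-1 s2^-1 s2^-1 s2^-1 on 3 strands, so one state sum suffices:
Braid: s1 s2^-1 s1 s2^-1 s2^-1 s2^-1 s2^-1 s2^-1 s2^-1 s2^-1 on 3 strands, 10 crossings.
Writhe w = (#positive) - (#negative) = 2 - 8 = -6.
Enumerate smoothing states for the bracket polynomial. There are 2^10 = 1024 states.
For each crossing: s=0 is the vertical smoothing, s=1 horizontal. Crossing k contributes A^(sign_k * (1 - 2*s_k)); loop factor d = -A^2 - A^-2.
Tabulate the states by total A-exponent and number of loops L (A-exp: L × count):
  A^10: L=9 ×1
  A^8: L=8 ×10
  A^6: L=7 ×45
  A^4: L=6 ×119, L=8 ×1
  A^2: L=5 ×203, L=7 ×7
  A^0: L=4 ×231, L=6 ×21
  A^-2: L=3 ×175, L=5 ×35
  A^-4: L=2 ×85, L=4 ×35
  A^-6: L=1 ×23, L=3 ×22
  A^-8: L=2 ×10
  A^-10: L=3 ×1
Each group contributes A^e * Σ count * d^(L-1):
Powers of d = -A^2 - A^-2: d^2 = A^4 + 2 + A^-4; d^3 = -A^6 - 3*A^2 - 3*A^-2 - A^-6; d^4 = A^8 + 4*A^4 + 6 + 4*A^-4 + A^-8; d^5 = -A^10 - 5*A^6 - 10*A^2 - 10*A^-2 - 5*A^-6 - A^-10; d^6 = A^12 + 6*A^8 + 15*A^4 + 20 + 15*A^-4 + 6*A^-8 + A^-12; d^7 = -A^14 - 7*A^10 - 21*A^6 - 35*A^2 - 35*A^-2 - 21*A^-6 - 7*A^-10 - A^-14; d^8 = A^16 + 8*A^12 + 28*A^8 + 56*A^4 + 70 + 56*A^-4 + 28*A^-8 + 8*A^-12 + A^-16.
  A^10 * (d^8) = A^26 + 8*A^22 + 28*A^18 + 56*A^14 + 70*A^10 + 56*A^6 + 28*A^2 + 8*A^-2 + A^-6
  A^8 * (10*d^7) = -10*A^22 - 70*A^18 - 210*A^14 - 350*A^10 - 350*A^6 - 210*A^2 - 70*A^-2 - 10*A^-6
  A^6 * (45*d^6) = 45*A^18 + 270*A^14 + 675*A^10 + 900*A^6 + 675*A^2 + 270*A^-2 + 45*A^-6
  A^4 * (119*d^5 + d^7) = -A^18 - 126*A^14 - 616*A^10 - 1225*A^6 - 1225*A^2 - 616*A^-2 - 126*A^-6 - A^-10
  A^2 * (203*d^4 + 7*d^6) = 7*A^14 + 245*A^10 + 917*A^6 + 1358*A^2 + 917*A^-2 + 245*A^-6 + 7*A^-10
  A^0 * (231*d^3 + 21*d^5) = -21*A^10 - 336*A^6 - 903*A^2 - 903*A^-2 - 336*A^-6 - 21*A^-10
  A^-2 * (175*d^2 + 35*d^4) = 35*A^6 + 315*A^2 + 560*A^-2 + 315*A^-6 + 35*A^-10
  A^-4 * (85*d + 35*d^3) = -35*A^2 - 190*A^-2 - 190*A^-6 - 35*A^-10
  A^-6 * (23 + 22*d^2) = 22*A^-2 + 67*A^-6 + 22*A^-10
  A^-8 * (10*d) = -10*A^-6 - 10*A^-10
  A^-10 * (d^2) = A^-6 + 2*A^-10 + A^-14
Summing the groups: <K> = A^26 - 2*A^22 + 2*A^18 - 3*A^14 + 3*A^10 - 3*A^6 + 3*A^2 - 2*A^-2 + 2*A^-6 - A^-10 + A^-14
Normalise by the writhe: (-A^3)^(-w) = (-A^3)^(6) = A^18, so f(A) = A^18 * <K> = A^44 - 2*A^40 + 2*A^36 - 3*A^32 + 3*A^28 - 3*A^24 + 3*A^20 - 2*A^16 + 2*A^12 - A^8 + A^4.
Substitute A = t^(-1/4), i.e. A^e → t^(-e/4): V(t) = t^-1 - t^-2 + 2*t^-3 - 2*t^-4 + 3*t^-5 - 3*t^-6 + 3*t^-7 - 3*t^-8 + 2*t^-9 - 2*t^-10 + t^-11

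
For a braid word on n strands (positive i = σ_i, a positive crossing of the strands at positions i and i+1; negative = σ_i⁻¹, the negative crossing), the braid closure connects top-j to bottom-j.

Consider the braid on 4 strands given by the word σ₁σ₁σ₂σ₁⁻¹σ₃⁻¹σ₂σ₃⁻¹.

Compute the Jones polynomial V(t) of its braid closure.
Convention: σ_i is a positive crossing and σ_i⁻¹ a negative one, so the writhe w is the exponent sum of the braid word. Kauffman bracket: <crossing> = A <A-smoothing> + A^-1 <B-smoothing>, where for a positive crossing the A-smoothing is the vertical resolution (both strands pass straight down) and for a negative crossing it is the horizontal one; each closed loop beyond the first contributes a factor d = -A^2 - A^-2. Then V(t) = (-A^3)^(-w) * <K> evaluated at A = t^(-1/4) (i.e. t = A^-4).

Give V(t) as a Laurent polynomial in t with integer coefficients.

Braid: s1 s1 s2 s1^-1 s3^-1 s2 s3^-1 on 4 strands, 7 crossings.
Writhe w = (#positive) - (#negative) = 4 - 3 = 1.
State-sum expansion of <K>. There are 2^7 = 128 states.
Each crossing splits two ways (0=vertical, 1=horizontal). The state's weight is A^(#A-smoothings - #B-smoothings) * d^(loops - 1).
Tabulate the states by total A-exponent and number of loops L (A-exp: L × count):
  A^7: L=3 ×1
  A^5: L=2 ×4, L=4 ×3
  A^3: L=1 ×5, L=3 ×15, L=5 ×1
  A^1: L=2 ×27, L=4 ×8
  A^-1: L=1 ×14, L=3 ×20, L=5 ×1
  A^-3: L=2 ×17, L=4 ×4
  A^-5: L=3 ×7
  A^-7: L=4 ×1
Each group contributes A^e * Σ count * d^(L-1):
Powers of d = -A^2 - A^-2: d^2 = A^4 + 2 + A^-4; d^3 = -A^6 - 3*A^2 - 3*A^-2 - A^-6; d^4 = A^8 + 4*A^4 + 6 + 4*A^-4 + A^-8.
  A^7 * (d^2) = A^11 + 2*A^7 + A^3
  A^5 * (4*d + 3*d^3) = -3*A^11 - 13*A^7 - 13*A^3 - 3*A^-1
  A^3 * (5 + 15*d^2 + d^4) = A^11 + 19*A^7 + 41*A^3 + 19*A^-1 + A^-5
  A^1 * (27*d + 8*d^3) = -8*A^7 - 51*A^3 - 51*A^-1 - 8*A^-5
  A^-1 * (14 + 20*d^2 + d^4) = A^7 + 24*A^3 + 60*A^-1 + 24*A^-5 + A^-9
  A^-3 * (17*d + 4*d^3) = -4*A^3 - 29*A^-1 - 29*A^-5 - 4*A^-9
  A^-5 * (7*d^2) = 7*A^-1 + 14*A^-5 + 7*A^-9
  A^-7 * (d^3) = -A^-1 - 3*A^-5 - 3*A^-9 - A^-13
Summing the groups: <K> = -A^11 + A^7 - 2*A^3 + 2*A^-1 - A^-5 + A^-9 - A^-13
Normalise by the writhe: (-A^3)^(-w) = (-A^3)^(-1) = -A^-3, so f(A) = -A^-3 * <K> = A^8 - A^4 + 2 - 2*A^-4 + A^-8 - A^-12 + A^-16.
Substitute A = t^(-1/4), i.e. A^e → t^(-e/4): V(t) = t^4 - t^3 + t^2 - 2*t + 2 - t^-1 + t^-2

Answer: t^4 - t^3 + t^2 - 2*t + 2 - t^-1 + t^-2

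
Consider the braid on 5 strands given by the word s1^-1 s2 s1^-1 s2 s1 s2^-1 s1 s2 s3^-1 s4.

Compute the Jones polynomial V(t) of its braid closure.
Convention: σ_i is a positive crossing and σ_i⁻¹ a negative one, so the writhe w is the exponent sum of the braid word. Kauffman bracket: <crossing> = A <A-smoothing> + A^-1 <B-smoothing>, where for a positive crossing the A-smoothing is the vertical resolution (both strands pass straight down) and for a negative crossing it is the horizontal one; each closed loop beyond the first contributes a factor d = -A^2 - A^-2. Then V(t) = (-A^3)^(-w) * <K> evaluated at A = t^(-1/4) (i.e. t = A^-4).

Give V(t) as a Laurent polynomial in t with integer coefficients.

-t^5 + t^4 - t^3 + 2*t^2 - t + 2 - t^-1

Derivation:
The presented braid s1^-1 s2 s1^-1 s2 s1 s2^-1 s1 s2 s3^-1 s4 on 5 strands reduces by inverse Markov moves (closure unchanged at each step):
  Destabilize: the word has the form β·s4 where s4 occurs only as the final letter (β ∈ B_4); drop it and the last strand → 4 strands.
  Destabilize: the word has the form β·s3^-1 where s3^-1 occurs only as the final letter (β ∈ B_3); drop it and the last strand → 3 strands.
Reduced to β = s1^-1 s2 s1^-1 s2 s1 s2^-1 s1 s2 on 3 strands, 8 crossings.
Compute on β:
Braid: s1^-1 s2 s1^-1 s2 s1 s2^-1 s1 s2 on 3 strands, 8 crossings.
Writhe w = (#positive) - (#negative) = 5 - 3 = 2.
Enumerate smoothing states for the bracket polynomial. There are 2^8 = 256 states.
For each crossing: s=0 is the vertical smoothing, s=1 horizontal. Crossing k contributes A^(sign_k * (1 - 2*s_k)); loop factor d = -A^2 - A^-2.
Tabulate the states by total A-exponent and number of loops L (A-exp: L × count):
  A^8: L=2 ×1
  A^6: L=1 ×3, L=3 ×5
  A^4: L=2 ×22, L=4 ×6
  A^2: L=1 ×18, L=3 ×37, L=5 ×1
  A^0: L=2 ×58, L=4 ×12
  A^-2: L=1 ×24, L=3 ×31, L=5 ×1
  A^-4: L=2 ×23, L=4 ×5
  A^-6: L=3 ×8
  A^-8: L=4 ×1
Each group contributes A^e * Σ count * d^(L-1):
Powers of d = -A^2 - A^-2: d^2 = A^4 + 2 + A^-4; d^3 = -A^6 - 3*A^2 - 3*A^-2 - A^-6; d^4 = A^8 + 4*A^4 + 6 + 4*A^-4 + A^-8.
  A^8 * (d) = -A^10 - A^6
  A^6 * (3 + 5*d^2) = 5*A^10 + 13*A^6 + 5*A^2
  A^4 * (22*d + 6*d^3) = -6*A^10 - 40*A^6 - 40*A^2 - 6*A^-2
  A^2 * (18 + 37*d^2 + d^4) = A^10 + 41*A^6 + 98*A^2 + 41*A^-2 + A^-6
  A^0 * (58*d + 12*d^3) = -12*A^6 - 94*A^2 - 94*A^-2 - 12*A^-6
  A^-2 * (24 + 31*d^2 + d^4) = A^6 + 35*A^2 + 92*A^-2 + 35*A^-6 + A^-10
  A^-4 * (23*d + 5*d^3) = -5*A^2 - 38*A^-2 - 38*A^-6 - 5*A^-10
  A^-6 * (8*d^2) = 8*A^-2 + 16*A^-6 + 8*A^-10
  A^-8 * (d^3) = -A^-2 - 3*A^-6 - 3*A^-10 - A^-14
Summing the groups: <K> = -A^10 + 2*A^6 - A^2 + 2*A^-2 - A^-6 + A^-10 - A^-14
Normalise by the writhe: (-A^3)^(-w) = (-A^3)^(-2) = A^-6, so f(A) = A^-6 * <K> = -A^4 + 2 - A^-4 + 2*A^-8 - A^-12 + A^-16 - A^-20.
Substitute A = t^(-1/4), i.e. A^e → t^(-e/4): V(t) = -t^5 + t^4 - t^3 + 2*t^2 - t + 2 - t^-1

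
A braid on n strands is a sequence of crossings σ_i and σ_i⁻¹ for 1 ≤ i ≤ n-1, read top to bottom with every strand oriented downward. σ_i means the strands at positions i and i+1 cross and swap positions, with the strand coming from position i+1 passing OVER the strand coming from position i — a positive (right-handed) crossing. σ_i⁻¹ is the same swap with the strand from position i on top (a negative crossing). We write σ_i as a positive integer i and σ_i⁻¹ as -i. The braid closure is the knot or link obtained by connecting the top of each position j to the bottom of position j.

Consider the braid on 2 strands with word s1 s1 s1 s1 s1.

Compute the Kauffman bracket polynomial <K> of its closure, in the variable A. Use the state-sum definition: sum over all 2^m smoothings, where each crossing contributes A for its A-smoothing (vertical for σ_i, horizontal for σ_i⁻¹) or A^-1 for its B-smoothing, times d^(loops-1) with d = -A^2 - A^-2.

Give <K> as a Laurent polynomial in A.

-A^7 - A^-1 + A^-5 - A^-9 + A^-13

Derivation:
Braid: s1 s1 s1 s1 s1 on 2 strands, 5 crossings.
Writhe w = (#positive) - (#negative) = 5 - 0 = 5.
Computing the Kauffman bracket via state sum. There are 2^5 = 32 states.
Each crossing splits two ways (0=vertical, 1=horizontal). The state's weight is A^(#A-smoothings - #B-smoothings) * d^(loops - 1).
  state 00000: A-exp=+5, loops=2, term = A^5 * d^1
  state 00001: A-exp=+3, loops=1, term = A^3 * d^0
  state 00010: A-exp=+3, loops=1, term = A^3 * d^0
  state 00011: A-exp=+1, loops=2, term = A^1 * d^1
  state 00100: A-exp=+3, loops=1, term = A^3 * d^0
  state 00101: A-exp=+1, loops=2, term = A^1 * d^1
  state 00110: A-exp=+1, loops=2, term = A^1 * d^1
  state 00111: A-exp=-1, loops=3, term = A^-1 * d^2
  state 01000: A-exp=+3, loops=1, term = A^3 * d^0
  state 01001: A-exp=+1, loops=2, term = A^1 * d^1
  state 01010: A-exp=+1, loops=2, term = A^1 * d^1
  state 01011: A-exp=-1, loops=3, term = A^-1 * d^2
  state 01100: A-exp=+1, loops=2, term = A^1 * d^1
  state 01101: A-exp=-1, loops=3, term = A^-1 * d^2
  state 01110: A-exp=-1, loops=3, term = A^-1 * d^2
  state 01111: A-exp=-3, loops=4, term = A^-3 * d^3
  state 10000: A-exp=+3, loops=1, term = A^3 * d^0
  state 10001: A-exp=+1, loops=2, term = A^1 * d^1
  state 10010: A-exp=+1, loops=2, term = A^1 * d^1
  state 10011: A-exp=-1, loops=3, term = A^-1 * d^2
  state 10100: A-exp=+1, loops=2, term = A^1 * d^1
  state 10101: A-exp=-1, loops=3, term = A^-1 * d^2
  state 10110: A-exp=-1, loops=3, term = A^-1 * d^2
  state 10111: A-exp=-3, loops=4, term = A^-3 * d^3
  state 11000: A-exp=+1, loops=2, term = A^1 * d^1
  state 11001: A-exp=-1, loops=3, term = A^-1 * d^2
  state 11010: A-exp=-1, loops=3, term = A^-1 * d^2
  state 11011: A-exp=-3, loops=4, term = A^-3 * d^3
  state 11100: A-exp=-1, loops=3, term = A^-1 * d^2
  state 11101: A-exp=-3, loops=4, term = A^-3 * d^3
  state 11110: A-exp=-3, loops=4, term = A^-3 * d^3
  state 11111: A-exp=-5, loops=5, term = A^-5 * d^4
Collect the terms by A-exponent (count of states per loop number):
Powers of d = -A^2 - A^-2: d^2 = A^4 + 2 + A^-4; d^3 = -A^6 - 3*A^2 - 3*A^-2 - A^-6; d^4 = A^8 + 4*A^4 + 6 + 4*A^-4 + A^-8.
  A^5 * (d) = -A^7 - A^3
  A^3 * (5) = 5*A^3
  A^1 * (10*d) = -10*A^3 - 10*A^-1
  A^-1 * (10*d^2) = 10*A^3 + 20*A^-1 + 10*A^-5
  A^-3 * (5*d^3) = -5*A^3 - 15*A^-1 - 15*A^-5 - 5*A^-9
  A^-5 * (d^4) = A^3 + 4*A^-1 + 6*A^-5 + 4*A^-9 + A^-13
Summing the groups: <K> = -A^7 - A^-1 + A^-5 - A^-9 + A^-13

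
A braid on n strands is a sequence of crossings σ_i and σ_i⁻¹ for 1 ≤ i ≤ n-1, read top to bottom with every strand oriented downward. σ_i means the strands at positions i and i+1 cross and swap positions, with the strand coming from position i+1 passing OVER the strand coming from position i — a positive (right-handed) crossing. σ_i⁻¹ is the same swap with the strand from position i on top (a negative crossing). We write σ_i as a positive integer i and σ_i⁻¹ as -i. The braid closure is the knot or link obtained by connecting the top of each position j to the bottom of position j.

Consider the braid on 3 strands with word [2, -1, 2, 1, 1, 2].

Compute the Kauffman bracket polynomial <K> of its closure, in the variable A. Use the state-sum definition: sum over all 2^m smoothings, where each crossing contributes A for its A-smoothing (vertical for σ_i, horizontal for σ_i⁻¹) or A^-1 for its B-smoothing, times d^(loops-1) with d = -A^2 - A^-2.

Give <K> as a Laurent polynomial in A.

A^8 - A^4 + 2 - A^-4 + A^-8 - A^-12

Derivation:
Braid: s2 s1^-1 s2 s1 s1 s2 on 3 strands, 6 crossings.
Writhe w = (#positive) - (#negative) = 5 - 1 = 4.
State-sum expansion of <K>. There are 2^6 = 64 states.
Smooth each crossing (0=||, 1=⌣⌢); contribution A^(Σ sign_k(1-2s_k)) * d^(L-1).
Tabulate the states by total A-exponent and number of loops L (A-exp: L × count):
  A^6: L=2 ×1
  A^4: L=1 ×3, L=3 ×3
  A^2: L=2 ×14, L=4 ×1
  A^0: L=1 ×10, L=3 ×10
  A^-2: L=2 ×13, L=4 ×2
  A^-4: L=3 ×6
  A^-6: L=4 ×1
Each group contributes A^e * Σ count * d^(L-1):
Powers of d = -A^2 - A^-2: d^2 = A^4 + 2 + A^-4; d^3 = -A^6 - 3*A^2 - 3*A^-2 - A^-6.
  A^6 * (d) = -A^8 - A^4
  A^4 * (3 + 3*d^2) = 3*A^8 + 9*A^4 + 3
  A^2 * (14*d + d^3) = -A^8 - 17*A^4 - 17 - A^-4
  A^0 * (10 + 10*d^2) = 10*A^4 + 30 + 10*A^-4
  A^-2 * (13*d + 2*d^3) = -2*A^4 - 19 - 19*A^-4 - 2*A^-8
  A^-4 * (6*d^2) = 6 + 12*A^-4 + 6*A^-8
  A^-6 * (d^3) = -1 - 3*A^-4 - 3*A^-8 - A^-12
Summing the groups: <K> = A^8 - A^4 + 2 - A^-4 + A^-8 - A^-12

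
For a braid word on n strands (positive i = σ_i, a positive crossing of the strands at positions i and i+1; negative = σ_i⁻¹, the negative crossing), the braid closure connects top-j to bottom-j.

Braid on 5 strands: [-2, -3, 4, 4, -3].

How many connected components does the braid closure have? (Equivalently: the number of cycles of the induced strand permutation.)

Track the strand permutation on 5 strands, starting from identity.
  step 1: s2^-1 swaps positions 2,3 -> [1 3 2 4 5]
  step 2: s3^-1 swaps positions 3,4 -> [1 3 4 2 5]
  step 3: s4 swaps positions 4,5 -> [1 3 4 5 2]
  step 4: s4 swaps positions 4,5 -> [1 3 4 2 5]
  step 5: s3^-1 swaps positions 3,4 -> [1 3 2 4 5]
Final permutation (position -> original strand): [1 3 2 4 5]
Closure components = cycle count of this permutation = 4.

Answer: 4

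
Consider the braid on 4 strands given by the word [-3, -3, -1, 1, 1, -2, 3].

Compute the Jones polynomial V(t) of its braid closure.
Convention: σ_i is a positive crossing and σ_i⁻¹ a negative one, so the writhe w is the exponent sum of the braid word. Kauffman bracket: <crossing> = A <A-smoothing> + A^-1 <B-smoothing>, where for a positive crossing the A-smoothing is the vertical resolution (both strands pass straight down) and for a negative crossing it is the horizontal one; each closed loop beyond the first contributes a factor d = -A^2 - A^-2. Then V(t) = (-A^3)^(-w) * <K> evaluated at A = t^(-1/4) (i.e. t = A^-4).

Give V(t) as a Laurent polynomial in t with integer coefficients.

The presented braid s3^-1 s3^-1 s1^-1 s1 s1 s2^-1 s3 on 4 strands reduces by inverse Markov moves (closure unchanged at each step):
  Deconjugate: the word is γ·β·γ⁻¹ with γ = s3^-1 (prefix) and γ⁻¹ = s3 (suffix); strip both.
Reduced to β = s3^-1 s1^-1 s1 s1 s2^-1 on 4 strands, 5 crossings.
Compute on β:
First cancel adjacent σ_i σ_i⁻¹ pairs (Reidemeister II — same braid, same closure): s3^-1 s1^-1 s1 s1 s2^-1 → s3^-1 s1 s2^-1.
Braid: s3^-1 s1 s2^-1 on 4 strands, 3 crossings.
Writhe w = (#positive) - (#negative) = 1 - 2 = -1.
Computing the Kauffman bracket via state sum. There are 2^3 = 8 states.
For each crossing: s=0 is the vertical smoothing, s=1 horizontal. Crossing k contributes A^(sign_k * (1 - 2*s_k)); loop factor d = -A^2 - A^-2.
  state 000: A-exp=-1, loops=4, term = A^-1 * d^3
  state 001: A-exp=+1, loops=3, term = A^1 * d^2
  state 010: A-exp=-3, loops=3, term = A^-3 * d^2
  state 011: A-exp=-1, loops=2, term = A^-1 * d^1
  state 100: A-exp=+1, loops=3, term = A^1 * d^2
  state 101: A-exp=+3, loops=2, term = A^3 * d^1
  state 110: A-exp=-1, loops=2, term = A^-1 * d^1
  state 111: A-exp=+1, loops=1, term = A^1 * d^0
Collect the terms by A-exponent (count of states per loop number):
Powers of d = -A^2 - A^-2: d^2 = A^4 + 2 + A^-4; d^3 = -A^6 - 3*A^2 - 3*A^-2 - A^-6.
  A^3 * (d) = -A^5 - A
  A^1 * (1 + 2*d^2) = 2*A^5 + 5*A + 2*A^-3
  A^-1 * (2*d + d^3) = -A^5 - 5*A - 5*A^-3 - A^-7
  A^-3 * (d^2) = A + 2*A^-3 + A^-7
Summing the groups: <K> = -A^-3
Normalise by the writhe: (-A^3)^(-w) = (-A^3)^(1) = -A^3, so f(A) = -A^3 * <K> = 1.
Substitute A = t^(-1/4), i.e. A^e → t^(-e/4): V(t) = 1

Answer: 1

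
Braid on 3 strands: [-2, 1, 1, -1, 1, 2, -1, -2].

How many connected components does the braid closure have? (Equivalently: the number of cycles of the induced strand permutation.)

1

Derivation:
Track the strand permutation on 3 strands, starting from identity.
  step 1: s2^-1 swaps positions 2,3 -> [1 3 2]
  step 2: s1 swaps positions 1,2 -> [3 1 2]
  step 3: s1 swaps positions 1,2 -> [1 3 2]
  step 4: s1^-1 swaps positions 1,2 -> [3 1 2]
  step 5: s1 swaps positions 1,2 -> [1 3 2]
  step 6: s2 swaps positions 2,3 -> [1 2 3]
  step 7: s1^-1 swaps positions 1,2 -> [2 1 3]
  step 8: s2^-1 swaps positions 2,3 -> [2 3 1]
Final permutation (position -> original strand): [2 3 1]
Closure components = cycle count of this permutation = 1.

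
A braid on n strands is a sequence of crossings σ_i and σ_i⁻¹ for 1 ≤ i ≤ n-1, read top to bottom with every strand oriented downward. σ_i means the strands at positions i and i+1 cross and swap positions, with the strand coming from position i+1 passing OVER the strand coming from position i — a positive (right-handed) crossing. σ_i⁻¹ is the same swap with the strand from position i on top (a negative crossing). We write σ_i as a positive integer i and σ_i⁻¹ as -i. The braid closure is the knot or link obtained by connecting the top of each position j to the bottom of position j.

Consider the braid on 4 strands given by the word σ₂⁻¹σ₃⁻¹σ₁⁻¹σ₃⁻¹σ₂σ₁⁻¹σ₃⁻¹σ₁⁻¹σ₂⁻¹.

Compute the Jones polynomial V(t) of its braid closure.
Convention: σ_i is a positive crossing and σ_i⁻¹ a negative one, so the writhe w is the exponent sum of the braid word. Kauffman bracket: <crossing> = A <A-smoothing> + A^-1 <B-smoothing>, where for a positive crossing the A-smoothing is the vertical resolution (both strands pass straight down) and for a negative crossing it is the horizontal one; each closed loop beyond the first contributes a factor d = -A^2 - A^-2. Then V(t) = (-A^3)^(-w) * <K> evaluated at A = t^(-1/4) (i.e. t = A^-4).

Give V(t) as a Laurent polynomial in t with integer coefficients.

t^-2 - 2*t^-3 + 5*t^-4 - 5*t^-5 + 6*t^-6 - 6*t^-7 + 4*t^-8 - 3*t^-9 + t^-10

Derivation:
Braid: s2^-1 s3^-1 s1^-1 s3^-1 s2 s1^-1 s3^-1 s1^-1 s2^-1 on 4 strands, 9 crossings.
Writhe w = (#positive) - (#negative) = 1 - 8 = -7.
State-sum expansion of <K>. There are 2^9 = 512 states.
Smooth each crossing (0=||, 1=⌣⌢); contribution A^(Σ sign_k(1-2s_k)) * d^(L-1).
Tabulate the states by total A-exponent and number of loops L (A-exp: L × count):
  A^9: L=6 ×1
  A^7: L=5 ×9
  A^5: L=4 ×35, L=6 ×1
  A^3: L=3 ×74, L=5 ×10
  A^1: L=2 ×85, L=4 ×41
  A^-1: L=1 ×42, L=3 ×80, L=5 ×4
  A^-3: L=2 ×65, L=4 ×19
  A^-5: L=1 ×9, L=3 ×26, L=5 ×1
  A^-7: L=2 ×6, L=4 ×3
  A^-9: L=3 ×1
Each group contributes A^e * Σ count * d^(L-1):
Powers of d = -A^2 - A^-2: d^2 = A^4 + 2 + A^-4; d^3 = -A^6 - 3*A^2 - 3*A^-2 - A^-6; d^4 = A^8 + 4*A^4 + 6 + 4*A^-4 + A^-8; d^5 = -A^10 - 5*A^6 - 10*A^2 - 10*A^-2 - 5*A^-6 - A^-10.
  A^9 * (d^5) = -A^19 - 5*A^15 - 10*A^11 - 10*A^7 - 5*A^3 - A^-1
  A^7 * (9*d^4) = 9*A^15 + 36*A^11 + 54*A^7 + 36*A^3 + 9*A^-1
  A^5 * (35*d^3 + d^5) = -A^15 - 40*A^11 - 115*A^7 - 115*A^3 - 40*A^-1 - A^-5
  A^3 * (74*d^2 + 10*d^4) = 10*A^11 + 114*A^7 + 208*A^3 + 114*A^-1 + 10*A^-5
  A^1 * (85*d + 41*d^3) = -41*A^7 - 208*A^3 - 208*A^-1 - 41*A^-5
  A^-1 * (42 + 80*d^2 + 4*d^4) = 4*A^7 + 96*A^3 + 226*A^-1 + 96*A^-5 + 4*A^-9
  A^-3 * (65*d + 19*d^3) = -19*A^3 - 122*A^-1 - 122*A^-5 - 19*A^-9
  A^-5 * (9 + 26*d^2 + d^4) = A^3 + 30*A^-1 + 67*A^-5 + 30*A^-9 + A^-13
  A^-7 * (6*d + 3*d^3) = -3*A^-1 - 15*A^-5 - 15*A^-9 - 3*A^-13
  A^-9 * (d^2) = A^-5 + 2*A^-9 + A^-13
Summing the groups: <K> = -A^19 + 3*A^15 - 4*A^11 + 6*A^7 - 6*A^3 + 5*A^-1 - 5*A^-5 + 2*A^-9 - A^-13
Normalise by the writhe: (-A^3)^(-w) = (-A^3)^(7) = -A^21, so f(A) = -A^21 * <K> = A^40 - 3*A^36 + 4*A^32 - 6*A^28 + 6*A^24 - 5*A^20 + 5*A^16 - 2*A^12 + A^8.
Substitute A = t^(-1/4), i.e. A^e → t^(-e/4): V(t) = t^-2 - 2*t^-3 + 5*t^-4 - 5*t^-5 + 6*t^-6 - 6*t^-7 + 4*t^-8 - 3*t^-9 + t^-10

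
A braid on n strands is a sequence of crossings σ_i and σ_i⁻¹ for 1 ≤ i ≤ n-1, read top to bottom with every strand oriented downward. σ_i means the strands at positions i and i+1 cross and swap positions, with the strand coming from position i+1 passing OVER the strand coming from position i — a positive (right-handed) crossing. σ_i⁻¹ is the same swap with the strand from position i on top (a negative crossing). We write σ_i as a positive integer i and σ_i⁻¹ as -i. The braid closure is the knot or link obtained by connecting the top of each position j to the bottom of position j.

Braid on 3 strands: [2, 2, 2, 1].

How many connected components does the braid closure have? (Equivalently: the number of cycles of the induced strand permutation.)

Track the strand permutation on 3 strands, starting from identity.
  step 1: s2 swaps positions 2,3 -> [1 3 2]
  step 2: s2 swaps positions 2,3 -> [1 2 3]
  step 3: s2 swaps positions 2,3 -> [1 3 2]
  step 4: s1 swaps positions 1,2 -> [3 1 2]
Final permutation (position -> original strand): [3 1 2]
Closure components = cycle count of this permutation = 1.

Answer: 1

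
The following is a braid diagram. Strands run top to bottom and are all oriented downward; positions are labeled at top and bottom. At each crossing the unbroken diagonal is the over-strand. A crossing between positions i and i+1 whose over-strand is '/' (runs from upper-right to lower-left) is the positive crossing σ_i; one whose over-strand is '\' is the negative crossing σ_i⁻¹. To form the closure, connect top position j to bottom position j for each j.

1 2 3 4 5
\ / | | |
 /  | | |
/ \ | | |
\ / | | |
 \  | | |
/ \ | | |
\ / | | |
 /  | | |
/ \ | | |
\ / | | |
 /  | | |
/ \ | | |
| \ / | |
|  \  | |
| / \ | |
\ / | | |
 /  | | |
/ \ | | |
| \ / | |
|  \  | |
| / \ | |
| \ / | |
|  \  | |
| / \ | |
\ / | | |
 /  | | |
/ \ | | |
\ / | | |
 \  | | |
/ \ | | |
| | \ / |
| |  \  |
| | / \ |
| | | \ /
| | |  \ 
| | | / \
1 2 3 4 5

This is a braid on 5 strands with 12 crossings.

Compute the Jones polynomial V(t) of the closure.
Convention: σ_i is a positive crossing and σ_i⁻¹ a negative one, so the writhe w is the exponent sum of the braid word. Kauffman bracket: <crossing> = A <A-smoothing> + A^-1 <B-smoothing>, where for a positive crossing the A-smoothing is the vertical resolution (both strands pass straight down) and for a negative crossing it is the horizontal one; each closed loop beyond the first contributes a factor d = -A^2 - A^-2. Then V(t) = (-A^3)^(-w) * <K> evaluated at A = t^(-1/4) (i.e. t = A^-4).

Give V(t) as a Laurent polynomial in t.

-t^3 + 2*t^2 - 2*t + 3 - 2*t^-1 + 2*t^-2 - t^-3

Derivation:
Reading the diagram top to bottom ('/'-over between positions i,i+1 = s_i, '\'-over = s_i^-1): braid word = s1 s1^-1 s1 s1 s2^-1 s1 s2^-1 s2^-1 s1 s1^-1 s3^-1 s4^-1.
The presented braid s1 s1^-1 s1 s1 s2^-1 s1 s2^-1 s2^-1 s1 s1^-1 s3^-1 s4^-1 on 5 strands reduces by inverse Markov moves (closure unchanged at each step):
  Destabilize: the word has the form β·s4^-1 where s4^-1 occurs only as the final letter (β ∈ B_4); drop it and the last strand → 4 strands.
  Destabilize: the word has the form β·s3^-1 where s3^-1 occurs only as the final letter (β ∈ B_3); drop it and the last strand → 3 strands.
  Deconjugate: the word is γ·β·γ⁻¹ with γ = s1 s1^-1 (prefix) and γ⁻¹ = s1 s1^-1 (suffix); strip both.
Reduced to β = s1 s1 s2^-1 s1 s2^-1 s2^-1 on 3 strands, 6 crossings.
Compute on β:
Braid: s1 s1 s2^-1 s1 s2^-1 s2^-1 on 3 strands, 6 crossings.
Writhe w = (#positive) - (#negative) = 3 - 3 = 0.
State-sum expansion of <K>. There are 2^6 = 64 states.
For each crossing: s=0 is the vertical smoothing, s=1 horizontal. Crossing k contributes A^(sign_k * (1 - 2*s_k)); loop factor d = -A^2 - A^-2.
Tabulate the states by total A-exponent and number of loops L (A-exp: L × count):
  A^6: L=4 ×1
  A^4: L=3 ×6
  A^2: L=2 ×14, L=4 ×1
  A^0: L=1 ×13, L=3 ×7
  A^-2: L=2 ×14, L=4 ×1
  A^-4: L=3 ×6
  A^-6: L=4 ×1
Each group contributes A^e * Σ count * d^(L-1):
Powers of d = -A^2 - A^-2: d^2 = A^4 + 2 + A^-4; d^3 = -A^6 - 3*A^2 - 3*A^-2 - A^-6.
  A^6 * (d^3) = -A^12 - 3*A^8 - 3*A^4 - 1
  A^4 * (6*d^2) = 6*A^8 + 12*A^4 + 6
  A^2 * (14*d + d^3) = -A^8 - 17*A^4 - 17 - A^-4
  A^0 * (13 + 7*d^2) = 7*A^4 + 27 + 7*A^-4
  A^-2 * (14*d + d^3) = -A^4 - 17 - 17*A^-4 - A^-8
  A^-4 * (6*d^2) = 6 + 12*A^-4 + 6*A^-8
  A^-6 * (d^3) = -1 - 3*A^-4 - 3*A^-8 - A^-12
Summing the groups: <K> = -A^12 + 2*A^8 - 2*A^4 + 3 - 2*A^-4 + 2*A^-8 - A^-12
Normalise by the writhe: (-A^3)^(-w) = (-A^3)^(0) = 1, so f(A) = 1 * <K> = -A^12 + 2*A^8 - 2*A^4 + 3 - 2*A^-4 + 2*A^-8 - A^-12.
Substitute A = t^(-1/4), i.e. A^e → t^(-e/4): V(t) = -t^3 + 2*t^2 - 2*t + 3 - 2*t^-1 + 2*t^-2 - t^-3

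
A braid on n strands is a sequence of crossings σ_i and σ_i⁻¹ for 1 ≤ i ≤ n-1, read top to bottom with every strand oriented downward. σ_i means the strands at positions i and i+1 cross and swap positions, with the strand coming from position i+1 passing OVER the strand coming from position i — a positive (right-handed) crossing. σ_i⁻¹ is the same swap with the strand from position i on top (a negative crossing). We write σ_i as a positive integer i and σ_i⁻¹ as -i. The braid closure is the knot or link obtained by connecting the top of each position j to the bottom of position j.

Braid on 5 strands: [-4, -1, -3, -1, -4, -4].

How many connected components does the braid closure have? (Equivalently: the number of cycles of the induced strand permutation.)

3

Derivation:
Track the strand permutation on 5 strands, starting from identity.
  step 1: s4^-1 swaps positions 4,5 -> [1 2 3 5 4]
  step 2: s1^-1 swaps positions 1,2 -> [2 1 3 5 4]
  step 3: s3^-1 swaps positions 3,4 -> [2 1 5 3 4]
  step 4: s1^-1 swaps positions 1,2 -> [1 2 5 3 4]
  step 5: s4^-1 swaps positions 4,5 -> [1 2 5 4 3]
  step 6: s4^-1 swaps positions 4,5 -> [1 2 5 3 4]
Final permutation (position -> original strand): [1 2 5 3 4]
Closure components = cycle count of this permutation = 3.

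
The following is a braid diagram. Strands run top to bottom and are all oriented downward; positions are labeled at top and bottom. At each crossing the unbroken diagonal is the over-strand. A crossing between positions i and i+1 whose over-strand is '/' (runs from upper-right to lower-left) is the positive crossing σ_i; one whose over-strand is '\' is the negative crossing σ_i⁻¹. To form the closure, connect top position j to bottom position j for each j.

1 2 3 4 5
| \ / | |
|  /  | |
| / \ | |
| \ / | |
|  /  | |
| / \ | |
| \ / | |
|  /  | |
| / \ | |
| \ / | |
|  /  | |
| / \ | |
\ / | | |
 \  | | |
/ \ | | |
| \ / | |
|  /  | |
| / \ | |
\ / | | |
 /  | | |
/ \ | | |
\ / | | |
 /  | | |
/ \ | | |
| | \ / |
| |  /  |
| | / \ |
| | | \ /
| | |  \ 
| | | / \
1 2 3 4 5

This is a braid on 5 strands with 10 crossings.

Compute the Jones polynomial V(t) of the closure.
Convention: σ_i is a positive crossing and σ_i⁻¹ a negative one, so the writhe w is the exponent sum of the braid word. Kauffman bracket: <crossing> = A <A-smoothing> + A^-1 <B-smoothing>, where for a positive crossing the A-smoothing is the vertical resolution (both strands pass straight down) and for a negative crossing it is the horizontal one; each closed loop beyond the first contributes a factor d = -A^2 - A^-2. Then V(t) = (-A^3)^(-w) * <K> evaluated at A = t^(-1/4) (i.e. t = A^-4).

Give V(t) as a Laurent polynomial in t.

-t^9 + t^8 - 2*t^7 + 3*t^6 - 2*t^5 + 2*t^4 - t^3 + t^2

Derivation:
Reading the diagram top to bottom ('/'-over between positions i,i+1 = s_i, '\'-over = s_i^-1): braid word = s2 s2 s2 s2 s1^-1 s2 s1 s1 s3 s4^-1.
The presented braid s2 s2 s2 s2 s1^-1 s2 s1 s1 s3 s4^-1 on 5 strands reduces by inverse Markov moves (closure unchanged at each step):
  Destabilize: the word has the form β·s4^-1 where s4^-1 occurs only as the final letter (β ∈ B_4); drop it and the last strand → 4 strands.
  Destabilize: the word has the form β·s3 where s3 occurs only as the final letter (β ∈ B_3); drop it and the last strand → 3 strands.
Reduced to β = s2 s2 s2 s2 s1^-1 s2 s1 s1 on 3 strands, 8 crossings.
Compute on β:
Braid: s2 s2 s2 s2 s1^-1 s2 s1 s1 on 3 strands, 8 crossings.
Writhe w = (#positive) - (#negative) = 7 - 1 = 6.
State-sum expansion of <K>. There are 2^8 = 256 states.
Smooth each crossing (0=||, 1=⌣⌢); contribution A^(Σ sign_k(1-2s_k)) * d^(L-1).
Tabulate the states by total A-exponent and number of loops L (A-exp: L × count):
  A^8: L=2 ×1
  A^6: L=1 ×5, L=3 ×3
  A^4: L=2 ×27, L=4 ×1
  A^2: L=1 ×18, L=3 ×38
  A^0: L=2 ×41, L=4 ×29
  A^-2: L=3 ×44, L=5 ×12
  A^-4: L=4 ×26, L=6 ×2
  A^-6: L=5 ×8
  A^-8: L=6 ×1
Each group contributes A^e * Σ count * d^(L-1):
Powers of d = -A^2 - A^-2: d^2 = A^4 + 2 + A^-4; d^3 = -A^6 - 3*A^2 - 3*A^-2 - A^-6; d^4 = A^8 + 4*A^4 + 6 + 4*A^-4 + A^-8; d^5 = -A^10 - 5*A^6 - 10*A^2 - 10*A^-2 - 5*A^-6 - A^-10.
  A^8 * (d) = -A^10 - A^6
  A^6 * (5 + 3*d^2) = 3*A^10 + 11*A^6 + 3*A^2
  A^4 * (27*d + d^3) = -A^10 - 30*A^6 - 30*A^2 - A^-2
  A^2 * (18 + 38*d^2) = 38*A^6 + 94*A^2 + 38*A^-2
  A^0 * (41*d + 29*d^3) = -29*A^6 - 128*A^2 - 128*A^-2 - 29*A^-6
  A^-2 * (44*d^2 + 12*d^4) = 12*A^6 + 92*A^2 + 160*A^-2 + 92*A^-6 + 12*A^-10
  A^-4 * (26*d^3 + 2*d^5) = -2*A^6 - 36*A^2 - 98*A^-2 - 98*A^-6 - 36*A^-10 - 2*A^-14
  A^-6 * (8*d^4) = 8*A^2 + 32*A^-2 + 48*A^-6 + 32*A^-10 + 8*A^-14
  A^-8 * (d^5) = -A^2 - 5*A^-2 - 10*A^-6 - 10*A^-10 - 5*A^-14 - A^-18
Summing the groups: <K> = A^10 - A^6 + 2*A^2 - 2*A^-2 + 3*A^-6 - 2*A^-10 + A^-14 - A^-18
Normalise by the writhe: (-A^3)^(-w) = (-A^3)^(-6) = A^-18, so f(A) = A^-18 * <K> = A^-8 - A^-12 + 2*A^-16 - 2*A^-20 + 3*A^-24 - 2*A^-28 + A^-32 - A^-36.
Substitute A = t^(-1/4), i.e. A^e → t^(-e/4): V(t) = -t^9 + t^8 - 2*t^7 + 3*t^6 - 2*t^5 + 2*t^4 - t^3 + t^2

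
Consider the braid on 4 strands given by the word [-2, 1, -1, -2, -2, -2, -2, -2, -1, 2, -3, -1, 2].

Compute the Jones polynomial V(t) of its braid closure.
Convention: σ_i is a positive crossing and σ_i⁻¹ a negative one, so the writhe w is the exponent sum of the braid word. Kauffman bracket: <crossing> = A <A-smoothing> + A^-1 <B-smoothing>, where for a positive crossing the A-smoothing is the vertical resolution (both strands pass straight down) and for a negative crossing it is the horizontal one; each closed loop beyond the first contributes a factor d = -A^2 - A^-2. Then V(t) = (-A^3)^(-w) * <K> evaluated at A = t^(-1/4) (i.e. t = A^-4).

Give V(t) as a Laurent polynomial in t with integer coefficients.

t^-2 - t^-3 + 2*t^-4 - 2*t^-5 + 3*t^-6 - 2*t^-7 + t^-8 - t^-9

Derivation:
The presented braid s2^-1 s1 s1^-1 s2^-1 s2^-1 s2^-1 s2^-1 s2^-1 s1^-1 s2 s3^-1 s1^-1 s2 on 4 strands reduces by inverse Markov moves (closure unchanged at each step):
  Deconjugate: the word is γ·β·γ⁻¹ with γ = s2^-1 s1 (prefix) and γ⁻¹ = s1^-1 s2 (suffix); strip both.
  Destabilize: the word has the form β·s3^-1 where s3^-1 occurs only as the final letter (β ∈ B_3); drop it and the last strand → 3 strands.
Reduced to β = s1^-1 s2^-1 s2^-1 s2^-1 s2^-1 s2^-1 s1^-1 s2 on 3 strands, 8 crossings.
Compute on β:
Braid: s1^-1 s2^-1 s2^-1 s2^-1 s2^-1 s2^-1 s1^-1 s2 on 3 strands, 8 crossings.
Writhe w = (#positive) - (#negative) = 1 - 7 = -6.
Computing the Kauffman bracket via state sum. There are 2^8 = 256 states.
Each crossing splits two ways (0=vertical, 1=horizontal). The state's weight is A^(#A-smoothings - #B-smoothings) * d^(loops - 1).
Tabulate the states by total A-exponent and number of loops L (A-exp: L × count):
  A^8: L=6 ×1
  A^6: L=5 ×8
  A^4: L=4 ×25, L=6 ×3
  A^2: L=3 ×40, L=5 ×15, L=7 ×1
  A^0: L=2 ×35, L=4 ×30, L=6 ×5
  A^-2: L=1 ×15, L=3 ×31, L=5 ×10
  A^-4: L=2 ×18, L=4 ×10
  A^-6: L=1 ×2, L=3 ×6
  A^-8: L=2 ×1
Each group contributes A^e * Σ count * d^(L-1):
Powers of d = -A^2 - A^-2: d^2 = A^4 + 2 + A^-4; d^3 = -A^6 - 3*A^2 - 3*A^-2 - A^-6; d^4 = A^8 + 4*A^4 + 6 + 4*A^-4 + A^-8; d^5 = -A^10 - 5*A^6 - 10*A^2 - 10*A^-2 - 5*A^-6 - A^-10; d^6 = A^12 + 6*A^8 + 15*A^4 + 20 + 15*A^-4 + 6*A^-8 + A^-12.
  A^8 * (d^5) = -A^18 - 5*A^14 - 10*A^10 - 10*A^6 - 5*A^2 - A^-2
  A^6 * (8*d^4) = 8*A^14 + 32*A^10 + 48*A^6 + 32*A^2 + 8*A^-2
  A^4 * (25*d^3 + 3*d^5) = -3*A^14 - 40*A^10 - 105*A^6 - 105*A^2 - 40*A^-2 - 3*A^-6
  A^2 * (40*d^2 + 15*d^4 + d^6) = A^14 + 21*A^10 + 115*A^6 + 190*A^2 + 115*A^-2 + 21*A^-6 + A^-10
  A^0 * (35*d + 30*d^3 + 5*d^5) = -5*A^10 - 55*A^6 - 175*A^2 - 175*A^-2 - 55*A^-6 - 5*A^-10
  A^-2 * (15 + 31*d^2 + 10*d^4) = 10*A^6 + 71*A^2 + 137*A^-2 + 71*A^-6 + 10*A^-10
  A^-4 * (18*d + 10*d^3) = -10*A^2 - 48*A^-2 - 48*A^-6 - 10*A^-10
  A^-6 * (2 + 6*d^2) = 6*A^-2 + 14*A^-6 + 6*A^-10
  A^-8 * (d) = -A^-6 - A^-10
Summing the groups: <K> = -A^18 + A^14 - 2*A^10 + 3*A^6 - 2*A^2 + 2*A^-2 - A^-6 + A^-10
Normalise by the writhe: (-A^3)^(-w) = (-A^3)^(6) = A^18, so f(A) = A^18 * <K> = -A^36 + A^32 - 2*A^28 + 3*A^24 - 2*A^20 + 2*A^16 - A^12 + A^8.
Substitute A = t^(-1/4), i.e. A^e → t^(-e/4): V(t) = t^-2 - t^-3 + 2*t^-4 - 2*t^-5 + 3*t^-6 - 2*t^-7 + t^-8 - t^-9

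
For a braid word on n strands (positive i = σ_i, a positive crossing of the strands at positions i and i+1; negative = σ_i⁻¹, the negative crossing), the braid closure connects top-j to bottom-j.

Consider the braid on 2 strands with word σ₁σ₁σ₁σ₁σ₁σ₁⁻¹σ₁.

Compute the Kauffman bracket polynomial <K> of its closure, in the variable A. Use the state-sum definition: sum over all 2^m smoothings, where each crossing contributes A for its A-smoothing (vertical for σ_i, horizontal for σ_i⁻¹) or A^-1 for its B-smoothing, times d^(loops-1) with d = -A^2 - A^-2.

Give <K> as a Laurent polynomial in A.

-A^7 - A^-1 + A^-5 - A^-9 + A^-13

Derivation:
First cancel adjacent σ_i σ_i⁻¹ pairs (Reidemeister II — same braid, same closure): s1 s1 s1 s1 s1 s1^-1 s1 → s1 s1 s1 s1 s1.
Braid: s1 s1 s1 s1 s1 on 2 strands, 5 crossings.
Writhe w = (#positive) - (#negative) = 5 - 0 = 5.
Computing the Kauffman bracket via state sum. There are 2^5 = 32 states.
Each crossing splits two ways (0=vertical, 1=horizontal). The state's weight is A^(#A-smoothings - #B-smoothings) * d^(loops - 1).
  state 00000: A-exp=+5, loops=2, term = A^5 * d^1
  state 00001: A-exp=+3, loops=1, term = A^3 * d^0
  state 00010: A-exp=+3, loops=1, term = A^3 * d^0
  state 00011: A-exp=+1, loops=2, term = A^1 * d^1
  state 00100: A-exp=+3, loops=1, term = A^3 * d^0
  state 00101: A-exp=+1, loops=2, term = A^1 * d^1
  state 00110: A-exp=+1, loops=2, term = A^1 * d^1
  state 00111: A-exp=-1, loops=3, term = A^-1 * d^2
  state 01000: A-exp=+3, loops=1, term = A^3 * d^0
  state 01001: A-exp=+1, loops=2, term = A^1 * d^1
  state 01010: A-exp=+1, loops=2, term = A^1 * d^1
  state 01011: A-exp=-1, loops=3, term = A^-1 * d^2
  state 01100: A-exp=+1, loops=2, term = A^1 * d^1
  state 01101: A-exp=-1, loops=3, term = A^-1 * d^2
  state 01110: A-exp=-1, loops=3, term = A^-1 * d^2
  state 01111: A-exp=-3, loops=4, term = A^-3 * d^3
  state 10000: A-exp=+3, loops=1, term = A^3 * d^0
  state 10001: A-exp=+1, loops=2, term = A^1 * d^1
  state 10010: A-exp=+1, loops=2, term = A^1 * d^1
  state 10011: A-exp=-1, loops=3, term = A^-1 * d^2
  state 10100: A-exp=+1, loops=2, term = A^1 * d^1
  state 10101: A-exp=-1, loops=3, term = A^-1 * d^2
  state 10110: A-exp=-1, loops=3, term = A^-1 * d^2
  state 10111: A-exp=-3, loops=4, term = A^-3 * d^3
  state 11000: A-exp=+1, loops=2, term = A^1 * d^1
  state 11001: A-exp=-1, loops=3, term = A^-1 * d^2
  state 11010: A-exp=-1, loops=3, term = A^-1 * d^2
  state 11011: A-exp=-3, loops=4, term = A^-3 * d^3
  state 11100: A-exp=-1, loops=3, term = A^-1 * d^2
  state 11101: A-exp=-3, loops=4, term = A^-3 * d^3
  state 11110: A-exp=-3, loops=4, term = A^-3 * d^3
  state 11111: A-exp=-5, loops=5, term = A^-5 * d^4
Collect the terms by A-exponent (count of states per loop number):
Powers of d = -A^2 - A^-2: d^2 = A^4 + 2 + A^-4; d^3 = -A^6 - 3*A^2 - 3*A^-2 - A^-6; d^4 = A^8 + 4*A^4 + 6 + 4*A^-4 + A^-8.
  A^5 * (d) = -A^7 - A^3
  A^3 * (5) = 5*A^3
  A^1 * (10*d) = -10*A^3 - 10*A^-1
  A^-1 * (10*d^2) = 10*A^3 + 20*A^-1 + 10*A^-5
  A^-3 * (5*d^3) = -5*A^3 - 15*A^-1 - 15*A^-5 - 5*A^-9
  A^-5 * (d^4) = A^3 + 4*A^-1 + 6*A^-5 + 4*A^-9 + A^-13
Summing the groups: <K> = -A^7 - A^-1 + A^-5 - A^-9 + A^-13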